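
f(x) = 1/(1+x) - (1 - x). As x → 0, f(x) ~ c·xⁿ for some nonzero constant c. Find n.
2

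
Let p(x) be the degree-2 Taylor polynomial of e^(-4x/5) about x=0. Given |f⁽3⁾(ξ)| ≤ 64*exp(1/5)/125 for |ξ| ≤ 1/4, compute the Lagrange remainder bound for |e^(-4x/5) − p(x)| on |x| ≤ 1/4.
exp(1/5)/750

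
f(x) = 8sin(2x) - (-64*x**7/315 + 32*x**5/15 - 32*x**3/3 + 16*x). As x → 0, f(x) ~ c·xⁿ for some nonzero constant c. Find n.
9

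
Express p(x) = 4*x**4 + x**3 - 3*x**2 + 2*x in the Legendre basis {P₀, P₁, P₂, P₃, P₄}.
(-1/5)P₀ + (13/5)P₁ + (2/7)P₂ + (2/5)P₃ + (32/35)P₄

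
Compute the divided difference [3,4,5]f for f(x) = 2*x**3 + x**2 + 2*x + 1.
25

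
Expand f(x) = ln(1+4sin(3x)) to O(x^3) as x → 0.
12*x - 72*x**2 + O(x**3)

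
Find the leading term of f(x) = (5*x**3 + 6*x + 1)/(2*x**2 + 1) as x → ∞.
5*x/2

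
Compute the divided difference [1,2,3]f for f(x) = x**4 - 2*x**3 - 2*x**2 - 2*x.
11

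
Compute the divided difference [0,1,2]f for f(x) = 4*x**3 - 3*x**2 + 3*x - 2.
9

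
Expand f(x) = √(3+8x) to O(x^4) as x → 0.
sqrt(3) + 4*sqrt(3)*x/3 - 8*sqrt(3)*x**2/9 + 32*sqrt(3)*x**3/27 + O(x**4)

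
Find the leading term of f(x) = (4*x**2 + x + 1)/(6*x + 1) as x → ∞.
2*x/3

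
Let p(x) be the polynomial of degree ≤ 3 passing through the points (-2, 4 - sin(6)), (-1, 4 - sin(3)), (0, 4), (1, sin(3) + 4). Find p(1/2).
-sin(6)/16 + 5*sin(3)/8 + 4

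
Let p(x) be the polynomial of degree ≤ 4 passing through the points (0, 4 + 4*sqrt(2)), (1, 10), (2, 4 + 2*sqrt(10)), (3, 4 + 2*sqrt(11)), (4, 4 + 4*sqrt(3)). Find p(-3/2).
-2015/16 - 385*sqrt(11)/16 + 315*sqrt(3)/32 + 1155*sqrt(2)/32 + 1485*sqrt(10)/32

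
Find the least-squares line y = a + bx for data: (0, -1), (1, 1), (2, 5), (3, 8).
a = -7/5, b = 31/10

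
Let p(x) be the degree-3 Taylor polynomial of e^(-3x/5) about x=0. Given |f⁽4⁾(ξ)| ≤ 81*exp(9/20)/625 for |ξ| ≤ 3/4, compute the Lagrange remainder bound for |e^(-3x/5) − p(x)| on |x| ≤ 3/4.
2187*exp(9/20)/1280000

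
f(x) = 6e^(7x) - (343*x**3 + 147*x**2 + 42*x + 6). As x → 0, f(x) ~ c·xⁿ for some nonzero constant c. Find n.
4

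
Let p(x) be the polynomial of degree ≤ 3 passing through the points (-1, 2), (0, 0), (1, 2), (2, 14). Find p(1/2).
1/8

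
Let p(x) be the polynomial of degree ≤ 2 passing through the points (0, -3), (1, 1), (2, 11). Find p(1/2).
-7/4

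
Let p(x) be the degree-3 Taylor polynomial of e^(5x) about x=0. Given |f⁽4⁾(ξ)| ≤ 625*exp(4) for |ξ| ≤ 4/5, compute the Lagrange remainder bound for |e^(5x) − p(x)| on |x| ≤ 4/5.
32*exp(4)/3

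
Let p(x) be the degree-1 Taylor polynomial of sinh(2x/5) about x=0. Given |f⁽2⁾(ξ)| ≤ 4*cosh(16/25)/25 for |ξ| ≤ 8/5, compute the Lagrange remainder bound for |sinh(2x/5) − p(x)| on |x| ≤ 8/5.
128*cosh(16/25)/625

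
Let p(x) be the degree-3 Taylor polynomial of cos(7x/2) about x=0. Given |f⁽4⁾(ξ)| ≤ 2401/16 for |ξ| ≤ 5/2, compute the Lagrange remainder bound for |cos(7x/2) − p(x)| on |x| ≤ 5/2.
1500625/6144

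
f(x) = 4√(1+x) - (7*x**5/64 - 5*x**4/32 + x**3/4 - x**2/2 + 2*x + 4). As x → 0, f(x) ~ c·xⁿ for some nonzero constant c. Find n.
6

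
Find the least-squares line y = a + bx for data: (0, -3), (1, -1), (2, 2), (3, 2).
a = -27/10, b = 9/5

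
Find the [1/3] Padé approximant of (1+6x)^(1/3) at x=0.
(5*x + 1)/(8*x**3/3 - 2*x**2 + 3*x + 1)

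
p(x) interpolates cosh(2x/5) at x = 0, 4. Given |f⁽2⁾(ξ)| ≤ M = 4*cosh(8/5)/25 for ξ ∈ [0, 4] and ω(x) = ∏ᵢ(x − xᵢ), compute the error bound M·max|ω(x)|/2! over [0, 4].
8*cosh(8/5)/25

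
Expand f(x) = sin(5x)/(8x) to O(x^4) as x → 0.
5/8 - 125*x**2/48 + O(x**4)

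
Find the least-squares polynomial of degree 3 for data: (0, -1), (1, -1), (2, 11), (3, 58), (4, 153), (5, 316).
-52/63 + (-400/189)x + (-421/252)x² + (319/108)x³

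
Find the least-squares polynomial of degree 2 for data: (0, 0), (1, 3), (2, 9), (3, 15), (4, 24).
-3/35 + (18/7)x + (6/7)x²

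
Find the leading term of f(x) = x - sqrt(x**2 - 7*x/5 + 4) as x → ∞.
7/10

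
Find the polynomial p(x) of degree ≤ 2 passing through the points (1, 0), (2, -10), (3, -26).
-3*x**2 - x + 4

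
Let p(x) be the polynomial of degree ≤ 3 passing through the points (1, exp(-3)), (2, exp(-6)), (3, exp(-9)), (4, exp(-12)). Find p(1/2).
(-35*exp(6) - 5 + 21*exp(3) + 35*exp(9))*exp(-12)/16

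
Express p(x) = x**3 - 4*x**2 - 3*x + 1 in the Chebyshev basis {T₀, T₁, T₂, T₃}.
-T₀ + (-9/4)T₁ + (-2)T₂ + (1/4)T₃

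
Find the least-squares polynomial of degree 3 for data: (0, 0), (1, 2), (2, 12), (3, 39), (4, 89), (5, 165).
3/14 + (-51/28)x + (55/28)x² + x³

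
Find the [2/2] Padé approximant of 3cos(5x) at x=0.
(3 - 125*x**2/4)/(25*x**2/12 + 1)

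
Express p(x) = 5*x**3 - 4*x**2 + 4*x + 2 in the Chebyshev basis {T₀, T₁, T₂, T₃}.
(31/4)T₁ + (-2)T₂ + (5/4)T₃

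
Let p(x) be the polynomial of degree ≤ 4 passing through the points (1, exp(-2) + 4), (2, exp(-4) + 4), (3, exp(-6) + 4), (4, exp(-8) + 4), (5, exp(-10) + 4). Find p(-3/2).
(-8580*exp(6) - 5460*exp(2) + 1155 + 10010*exp(4) + 3003*exp(8) + 512*exp(10))*exp(-10)/128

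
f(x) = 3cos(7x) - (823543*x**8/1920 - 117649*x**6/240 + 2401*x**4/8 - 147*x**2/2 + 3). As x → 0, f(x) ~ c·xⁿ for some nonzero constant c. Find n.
10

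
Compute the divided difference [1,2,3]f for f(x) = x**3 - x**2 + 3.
5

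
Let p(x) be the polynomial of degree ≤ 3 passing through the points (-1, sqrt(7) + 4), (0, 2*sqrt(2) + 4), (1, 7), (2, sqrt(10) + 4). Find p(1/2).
-sqrt(10)/16 - sqrt(7)/16 + 9*sqrt(2)/8 + 91/16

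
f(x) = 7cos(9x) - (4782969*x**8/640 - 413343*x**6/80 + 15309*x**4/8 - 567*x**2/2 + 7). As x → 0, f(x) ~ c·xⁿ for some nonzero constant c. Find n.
10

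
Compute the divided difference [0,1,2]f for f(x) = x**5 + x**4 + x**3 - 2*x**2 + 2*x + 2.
23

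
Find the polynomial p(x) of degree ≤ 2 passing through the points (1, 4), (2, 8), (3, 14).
x**2 + x + 2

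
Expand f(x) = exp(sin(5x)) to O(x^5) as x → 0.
1 + 5*x + 25*x**2/2 - 625*x**4/8 + O(x**5)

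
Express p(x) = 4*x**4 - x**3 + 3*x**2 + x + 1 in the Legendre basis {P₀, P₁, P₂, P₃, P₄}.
(14/5)P₀ + (2/5)P₁ + (30/7)P₂ + (-2/5)P₃ + (32/35)P₄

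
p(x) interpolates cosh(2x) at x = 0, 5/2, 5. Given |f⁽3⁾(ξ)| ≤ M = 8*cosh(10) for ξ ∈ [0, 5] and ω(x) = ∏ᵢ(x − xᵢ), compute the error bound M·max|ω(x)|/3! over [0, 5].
125*sqrt(3)*cosh(10)/27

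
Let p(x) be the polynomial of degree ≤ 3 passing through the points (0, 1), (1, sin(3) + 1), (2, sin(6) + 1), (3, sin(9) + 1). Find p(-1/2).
21*sin(6)/16 - 35*sin(3)/16 - 5*sin(9)/16 + 1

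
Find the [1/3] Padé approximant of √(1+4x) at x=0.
(7*x/2 + 1)/(x**3 - x**2 + 3*x/2 + 1)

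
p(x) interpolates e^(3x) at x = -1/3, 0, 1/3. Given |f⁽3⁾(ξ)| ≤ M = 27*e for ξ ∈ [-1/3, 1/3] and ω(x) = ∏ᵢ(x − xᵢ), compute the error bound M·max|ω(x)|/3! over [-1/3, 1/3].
sqrt(3)*e/27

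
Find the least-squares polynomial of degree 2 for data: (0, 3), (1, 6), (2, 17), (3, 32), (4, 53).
19/7 + (41/35)x + (20/7)x²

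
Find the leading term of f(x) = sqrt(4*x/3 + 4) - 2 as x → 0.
x/3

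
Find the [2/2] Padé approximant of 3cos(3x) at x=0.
(3 - 45*x**2/4)/(3*x**2/4 + 1)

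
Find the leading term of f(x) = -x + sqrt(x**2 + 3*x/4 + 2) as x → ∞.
3/8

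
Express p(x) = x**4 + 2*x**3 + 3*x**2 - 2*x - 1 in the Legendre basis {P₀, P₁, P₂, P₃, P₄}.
(1/5)P₀ + (-4/5)P₁ + (18/7)P₂ + (4/5)P₃ + (8/35)P₄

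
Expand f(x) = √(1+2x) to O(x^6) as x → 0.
1 + x - x**2/2 + x**3/2 - 5*x**4/8 + 7*x**5/8 + O(x**6)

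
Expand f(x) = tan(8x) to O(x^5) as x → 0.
8*x + 512*x**3/3 + O(x**5)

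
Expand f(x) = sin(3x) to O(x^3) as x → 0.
3*x + O(x**3)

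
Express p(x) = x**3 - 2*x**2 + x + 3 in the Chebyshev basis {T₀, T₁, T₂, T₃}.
(2)T₀ + (7/4)T₁ - T₂ + (1/4)T₃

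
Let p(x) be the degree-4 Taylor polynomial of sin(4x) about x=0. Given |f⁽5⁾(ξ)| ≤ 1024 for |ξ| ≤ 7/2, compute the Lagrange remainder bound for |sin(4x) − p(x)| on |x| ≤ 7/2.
67228/15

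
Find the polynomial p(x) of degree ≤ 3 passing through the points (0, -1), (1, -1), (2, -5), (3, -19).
-x**3 + x**2 - 1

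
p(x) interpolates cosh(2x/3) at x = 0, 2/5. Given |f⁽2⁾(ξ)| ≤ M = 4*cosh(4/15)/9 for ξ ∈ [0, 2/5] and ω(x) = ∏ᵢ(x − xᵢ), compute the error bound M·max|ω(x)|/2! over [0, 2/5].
2*cosh(4/15)/225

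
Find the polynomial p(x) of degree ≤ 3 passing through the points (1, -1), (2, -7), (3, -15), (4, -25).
-x**2 - 3*x + 3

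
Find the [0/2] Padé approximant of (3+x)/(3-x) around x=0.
1/(2*x**2/9 - 2*x/3 + 1)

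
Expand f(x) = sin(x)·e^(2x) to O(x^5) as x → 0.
x + 2*x**2 + 11*x**3/6 + x**4 + O(x**5)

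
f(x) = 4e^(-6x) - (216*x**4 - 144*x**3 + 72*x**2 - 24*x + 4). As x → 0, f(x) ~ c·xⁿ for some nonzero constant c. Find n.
5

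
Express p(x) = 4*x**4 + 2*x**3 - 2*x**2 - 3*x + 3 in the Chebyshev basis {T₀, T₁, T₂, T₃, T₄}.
(7/2)T₀ + (-3/2)T₁ + T₂ + (1/2)T₃ + (1/2)T₄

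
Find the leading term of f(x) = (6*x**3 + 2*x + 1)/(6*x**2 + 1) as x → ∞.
x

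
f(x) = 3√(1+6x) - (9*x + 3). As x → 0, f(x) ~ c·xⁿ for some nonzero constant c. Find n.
2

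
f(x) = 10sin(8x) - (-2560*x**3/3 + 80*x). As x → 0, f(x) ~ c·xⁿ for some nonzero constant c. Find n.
5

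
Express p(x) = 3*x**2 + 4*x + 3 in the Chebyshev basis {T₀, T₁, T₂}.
(9/2)T₀ + (4)T₁ + (3/2)T₂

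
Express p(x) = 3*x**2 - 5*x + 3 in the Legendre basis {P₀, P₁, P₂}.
(4)P₀ + (-5)P₁ + (2)P₂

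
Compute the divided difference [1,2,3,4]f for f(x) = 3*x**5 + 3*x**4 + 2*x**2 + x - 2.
225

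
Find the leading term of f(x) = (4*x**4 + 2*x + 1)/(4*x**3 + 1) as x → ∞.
x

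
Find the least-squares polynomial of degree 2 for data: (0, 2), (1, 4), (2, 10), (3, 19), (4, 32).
69/35 + (5/14)x + (25/14)x²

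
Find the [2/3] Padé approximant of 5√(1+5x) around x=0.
(875*x**2/16 + 35*x + 5)/(-25*x**3/32 + 45*x**2/16 + 9*x/2 + 1)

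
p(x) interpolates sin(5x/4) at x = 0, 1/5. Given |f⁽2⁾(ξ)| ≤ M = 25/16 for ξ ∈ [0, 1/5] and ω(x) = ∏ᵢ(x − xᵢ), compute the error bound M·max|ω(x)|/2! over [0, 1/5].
1/128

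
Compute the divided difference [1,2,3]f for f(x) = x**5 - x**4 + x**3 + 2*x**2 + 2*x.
73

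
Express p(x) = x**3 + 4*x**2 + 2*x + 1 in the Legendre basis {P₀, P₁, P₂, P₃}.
(7/3)P₀ + (13/5)P₁ + (8/3)P₂ + (2/5)P₃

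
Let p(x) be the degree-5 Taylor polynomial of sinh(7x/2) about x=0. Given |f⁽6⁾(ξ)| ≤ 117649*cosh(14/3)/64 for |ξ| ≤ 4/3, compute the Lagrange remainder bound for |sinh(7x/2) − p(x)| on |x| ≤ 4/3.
470596*cosh(14/3)/32805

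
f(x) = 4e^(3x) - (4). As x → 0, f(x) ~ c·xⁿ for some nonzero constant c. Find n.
1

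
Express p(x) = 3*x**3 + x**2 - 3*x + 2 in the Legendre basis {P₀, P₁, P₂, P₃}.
(7/3)P₀ + (-6/5)P₁ + (2/3)P₂ + (6/5)P₃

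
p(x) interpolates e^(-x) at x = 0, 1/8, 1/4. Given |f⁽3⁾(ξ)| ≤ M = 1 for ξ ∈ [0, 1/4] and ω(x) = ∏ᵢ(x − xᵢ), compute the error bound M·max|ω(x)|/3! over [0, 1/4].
sqrt(3)/13824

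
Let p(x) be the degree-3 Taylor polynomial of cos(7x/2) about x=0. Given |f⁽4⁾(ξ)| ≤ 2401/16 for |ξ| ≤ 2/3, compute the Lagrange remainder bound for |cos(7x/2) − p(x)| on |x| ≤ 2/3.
2401/1944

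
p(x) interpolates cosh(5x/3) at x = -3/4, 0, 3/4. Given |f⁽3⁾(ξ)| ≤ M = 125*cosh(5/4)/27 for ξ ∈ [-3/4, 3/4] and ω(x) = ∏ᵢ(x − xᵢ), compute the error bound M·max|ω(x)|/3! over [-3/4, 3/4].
125*sqrt(3)*cosh(5/4)/1728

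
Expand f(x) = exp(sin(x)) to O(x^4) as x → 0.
1 + x + x**2/2 + O(x**4)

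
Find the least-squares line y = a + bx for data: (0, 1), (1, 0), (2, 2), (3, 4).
a = 1/10, b = 11/10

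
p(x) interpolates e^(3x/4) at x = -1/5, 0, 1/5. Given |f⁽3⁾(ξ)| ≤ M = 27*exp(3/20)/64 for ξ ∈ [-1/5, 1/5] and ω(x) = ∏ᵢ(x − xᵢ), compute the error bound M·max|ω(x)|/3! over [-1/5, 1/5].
sqrt(3)*exp(3/20)/8000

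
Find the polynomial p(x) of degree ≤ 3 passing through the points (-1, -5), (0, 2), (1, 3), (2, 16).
3*x**3 - 3*x**2 + x + 2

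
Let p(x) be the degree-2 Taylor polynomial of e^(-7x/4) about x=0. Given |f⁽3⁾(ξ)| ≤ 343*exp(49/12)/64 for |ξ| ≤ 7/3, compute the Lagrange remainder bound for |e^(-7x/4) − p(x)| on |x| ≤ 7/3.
117649*exp(49/12)/10368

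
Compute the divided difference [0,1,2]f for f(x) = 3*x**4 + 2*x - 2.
21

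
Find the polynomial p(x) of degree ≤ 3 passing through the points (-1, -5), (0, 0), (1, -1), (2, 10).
3*x**3 - 3*x**2 - x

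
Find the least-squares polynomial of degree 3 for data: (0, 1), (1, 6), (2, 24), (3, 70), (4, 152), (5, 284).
137/126 + (919/756)x + (88/63)x² + (209/108)x³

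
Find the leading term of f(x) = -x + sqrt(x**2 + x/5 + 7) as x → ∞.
1/10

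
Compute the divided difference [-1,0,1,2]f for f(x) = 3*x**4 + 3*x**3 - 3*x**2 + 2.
9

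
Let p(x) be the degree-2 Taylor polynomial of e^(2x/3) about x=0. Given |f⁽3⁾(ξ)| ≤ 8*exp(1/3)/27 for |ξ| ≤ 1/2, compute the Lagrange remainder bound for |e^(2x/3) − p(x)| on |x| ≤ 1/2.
exp(1/3)/162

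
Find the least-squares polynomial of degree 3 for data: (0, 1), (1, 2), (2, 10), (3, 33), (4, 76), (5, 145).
137/126 + (-1007/756)x + (235/252)x² + (55/54)x³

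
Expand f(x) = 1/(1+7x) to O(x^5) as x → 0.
1 - 7*x + 49*x**2 - 343*x**3 + 2401*x**4 + O(x**5)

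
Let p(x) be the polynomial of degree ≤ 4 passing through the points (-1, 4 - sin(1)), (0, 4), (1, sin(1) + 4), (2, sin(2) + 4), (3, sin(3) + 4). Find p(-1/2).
-105*sin(1)/128 - 5*sin(3)/128 + 7*sin(2)/32 + 4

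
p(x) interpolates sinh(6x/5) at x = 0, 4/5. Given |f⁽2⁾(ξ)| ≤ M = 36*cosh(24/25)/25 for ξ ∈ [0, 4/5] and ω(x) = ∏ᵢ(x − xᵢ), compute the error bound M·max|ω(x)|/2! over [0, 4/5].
72*cosh(24/25)/625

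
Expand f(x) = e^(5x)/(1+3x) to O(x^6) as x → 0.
1 + 2*x + 13*x**2/2 + 4*x**3/3 + 529*x**4/24 - 481*x**5/12 + O(x**6)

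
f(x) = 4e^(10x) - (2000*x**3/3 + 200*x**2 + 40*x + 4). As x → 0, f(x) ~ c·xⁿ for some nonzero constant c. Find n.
4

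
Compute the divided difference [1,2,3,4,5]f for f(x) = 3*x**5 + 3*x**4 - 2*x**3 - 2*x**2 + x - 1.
48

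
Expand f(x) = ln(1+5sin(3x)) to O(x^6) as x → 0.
15*x - 225*x**2/2 + 2205*x**3/2 - 49275*x**4/4 + 1174581*x**5/8 + O(x**6)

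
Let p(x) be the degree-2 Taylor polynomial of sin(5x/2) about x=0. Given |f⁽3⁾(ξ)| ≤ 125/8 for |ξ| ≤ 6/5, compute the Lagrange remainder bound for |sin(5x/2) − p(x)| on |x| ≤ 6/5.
9/2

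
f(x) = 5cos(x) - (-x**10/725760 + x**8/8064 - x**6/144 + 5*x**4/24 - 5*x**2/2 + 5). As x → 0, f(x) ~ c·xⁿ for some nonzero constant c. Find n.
12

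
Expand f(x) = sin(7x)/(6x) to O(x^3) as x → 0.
7/6 - 343*x**2/36 + O(x**3)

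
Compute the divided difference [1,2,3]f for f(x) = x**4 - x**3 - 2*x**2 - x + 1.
17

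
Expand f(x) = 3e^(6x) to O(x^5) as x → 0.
3 + 18*x + 54*x**2 + 108*x**3 + 162*x**4 + O(x**5)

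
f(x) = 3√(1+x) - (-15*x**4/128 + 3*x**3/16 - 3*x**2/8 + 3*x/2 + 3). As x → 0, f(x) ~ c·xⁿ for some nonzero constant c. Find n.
5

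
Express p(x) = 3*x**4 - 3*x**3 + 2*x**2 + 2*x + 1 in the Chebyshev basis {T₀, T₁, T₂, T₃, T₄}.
(25/8)T₀ + (-1/4)T₁ + (5/2)T₂ + (-3/4)T₃ + (3/8)T₄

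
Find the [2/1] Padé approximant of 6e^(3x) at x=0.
(9*x**2 + 12*x + 6)/(1 - x)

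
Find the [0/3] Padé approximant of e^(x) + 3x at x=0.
1/(-361*x**3/6 + 31*x**2/2 - 4*x + 1)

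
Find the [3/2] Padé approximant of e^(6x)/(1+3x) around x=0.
(72*x**3/5 + 54*x**2/5 + 27*x/5 + 1)/(-27*x**2/5 + 12*x/5 + 1)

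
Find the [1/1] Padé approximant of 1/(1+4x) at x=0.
1/(4*x + 1)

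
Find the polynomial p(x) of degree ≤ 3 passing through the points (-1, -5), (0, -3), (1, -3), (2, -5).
-x**2 + x - 3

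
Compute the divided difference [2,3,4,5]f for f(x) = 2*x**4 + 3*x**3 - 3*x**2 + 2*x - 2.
31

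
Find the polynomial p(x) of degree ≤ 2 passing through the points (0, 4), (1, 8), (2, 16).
2*x**2 + 2*x + 4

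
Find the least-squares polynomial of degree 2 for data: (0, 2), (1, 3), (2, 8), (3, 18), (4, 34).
11/5 + (-21/10)x + (5/2)x²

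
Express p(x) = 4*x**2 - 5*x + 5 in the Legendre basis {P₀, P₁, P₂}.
(19/3)P₀ + (-5)P₁ + (8/3)P₂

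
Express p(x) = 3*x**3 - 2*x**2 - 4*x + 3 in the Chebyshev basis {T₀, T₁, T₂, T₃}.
(2)T₀ + (-7/4)T₁ - T₂ + (3/4)T₃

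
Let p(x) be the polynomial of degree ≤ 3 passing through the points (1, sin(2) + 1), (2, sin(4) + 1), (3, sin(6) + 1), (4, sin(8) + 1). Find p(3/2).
15*sin(4)/16 + sin(8)/16 - 5*sin(6)/16 + 5*sin(2)/16 + 1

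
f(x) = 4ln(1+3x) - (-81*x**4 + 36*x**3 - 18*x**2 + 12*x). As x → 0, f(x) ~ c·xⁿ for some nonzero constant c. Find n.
5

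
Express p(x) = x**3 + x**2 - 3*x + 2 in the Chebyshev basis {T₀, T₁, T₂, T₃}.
(5/2)T₀ + (-9/4)T₁ + (1/2)T₂ + (1/4)T₃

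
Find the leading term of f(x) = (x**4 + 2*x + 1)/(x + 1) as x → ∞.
x**3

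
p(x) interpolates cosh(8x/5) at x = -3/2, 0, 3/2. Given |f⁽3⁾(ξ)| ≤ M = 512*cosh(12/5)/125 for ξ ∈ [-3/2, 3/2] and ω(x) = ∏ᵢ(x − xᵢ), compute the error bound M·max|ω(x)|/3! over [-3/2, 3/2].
64*sqrt(3)*cosh(12/5)/125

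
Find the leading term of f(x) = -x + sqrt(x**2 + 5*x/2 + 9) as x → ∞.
5/4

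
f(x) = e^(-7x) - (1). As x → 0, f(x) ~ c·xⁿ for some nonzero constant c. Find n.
1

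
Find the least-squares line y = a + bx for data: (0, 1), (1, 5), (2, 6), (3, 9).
a = 3/2, b = 5/2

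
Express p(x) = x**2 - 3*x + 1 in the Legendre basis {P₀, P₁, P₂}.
(4/3)P₀ + (-3)P₁ + (2/3)P₂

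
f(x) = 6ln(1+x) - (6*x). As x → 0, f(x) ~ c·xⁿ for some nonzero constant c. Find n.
2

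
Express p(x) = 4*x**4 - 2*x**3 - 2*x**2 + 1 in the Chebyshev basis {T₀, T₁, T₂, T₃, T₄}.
(3/2)T₀ + (-3/2)T₁ + T₂ + (-1/2)T₃ + (1/2)T₄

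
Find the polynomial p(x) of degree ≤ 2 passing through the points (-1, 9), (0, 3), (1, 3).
3*x**2 - 3*x + 3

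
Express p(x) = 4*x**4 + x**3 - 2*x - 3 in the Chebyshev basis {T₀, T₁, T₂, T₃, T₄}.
(-3/2)T₀ + (-5/4)T₁ + (2)T₂ + (1/4)T₃ + (1/2)T₄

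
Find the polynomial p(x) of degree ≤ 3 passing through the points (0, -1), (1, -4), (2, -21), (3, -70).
-3*x**3 + 2*x**2 - 2*x - 1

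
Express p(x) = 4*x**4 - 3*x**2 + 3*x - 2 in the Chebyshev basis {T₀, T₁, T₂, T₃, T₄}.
(-2)T₀ + (3)T₁ + (1/2)T₂ + (1/2)T₄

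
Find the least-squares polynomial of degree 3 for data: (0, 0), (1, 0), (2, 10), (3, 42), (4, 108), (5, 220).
-x - x² + (2)x³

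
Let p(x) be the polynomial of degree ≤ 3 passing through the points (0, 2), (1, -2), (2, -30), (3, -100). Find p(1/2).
15/8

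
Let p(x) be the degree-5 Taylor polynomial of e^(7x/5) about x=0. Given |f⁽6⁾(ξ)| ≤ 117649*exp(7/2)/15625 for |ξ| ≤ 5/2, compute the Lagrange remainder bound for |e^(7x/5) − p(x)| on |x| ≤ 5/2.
117649*exp(7/2)/46080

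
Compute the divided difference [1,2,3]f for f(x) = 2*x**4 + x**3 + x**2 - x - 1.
57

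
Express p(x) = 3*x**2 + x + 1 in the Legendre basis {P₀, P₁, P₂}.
(2)P₀ + P₁ + (2)P₂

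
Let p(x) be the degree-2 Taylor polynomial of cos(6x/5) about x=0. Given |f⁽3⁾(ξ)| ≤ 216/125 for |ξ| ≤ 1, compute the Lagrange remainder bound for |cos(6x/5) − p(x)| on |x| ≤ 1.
36/125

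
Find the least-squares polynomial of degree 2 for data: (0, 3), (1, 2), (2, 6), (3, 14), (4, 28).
107/35 + (-123/35)x + (17/7)x²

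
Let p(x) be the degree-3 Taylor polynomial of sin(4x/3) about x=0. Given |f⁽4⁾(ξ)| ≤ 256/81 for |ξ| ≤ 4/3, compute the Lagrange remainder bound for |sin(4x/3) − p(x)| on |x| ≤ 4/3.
8192/19683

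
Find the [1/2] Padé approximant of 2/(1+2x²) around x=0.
2/(2*x**2 + 1)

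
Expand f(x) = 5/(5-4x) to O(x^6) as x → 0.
1 + 4*x/5 + 16*x**2/25 + 64*x**3/125 + 256*x**4/625 + 1024*x**5/3125 + O(x**6)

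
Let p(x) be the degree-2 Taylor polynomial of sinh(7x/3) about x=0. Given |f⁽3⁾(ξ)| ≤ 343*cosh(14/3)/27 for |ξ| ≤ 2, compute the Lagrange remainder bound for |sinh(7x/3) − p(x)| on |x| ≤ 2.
1372*cosh(14/3)/81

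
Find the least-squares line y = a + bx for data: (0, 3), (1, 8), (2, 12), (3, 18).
a = 29/10, b = 49/10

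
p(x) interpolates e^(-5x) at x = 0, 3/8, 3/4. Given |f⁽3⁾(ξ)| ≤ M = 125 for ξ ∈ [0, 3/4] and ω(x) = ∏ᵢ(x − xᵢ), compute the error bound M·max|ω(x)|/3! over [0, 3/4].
125*sqrt(3)/512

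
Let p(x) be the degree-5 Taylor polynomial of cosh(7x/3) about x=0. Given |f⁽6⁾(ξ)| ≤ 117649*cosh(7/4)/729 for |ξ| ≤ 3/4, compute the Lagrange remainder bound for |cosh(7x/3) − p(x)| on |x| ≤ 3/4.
117649*cosh(7/4)/2949120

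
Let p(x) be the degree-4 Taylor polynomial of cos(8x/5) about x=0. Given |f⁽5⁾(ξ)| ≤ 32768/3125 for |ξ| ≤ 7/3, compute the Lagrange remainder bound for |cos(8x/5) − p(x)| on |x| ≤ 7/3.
68841472/11390625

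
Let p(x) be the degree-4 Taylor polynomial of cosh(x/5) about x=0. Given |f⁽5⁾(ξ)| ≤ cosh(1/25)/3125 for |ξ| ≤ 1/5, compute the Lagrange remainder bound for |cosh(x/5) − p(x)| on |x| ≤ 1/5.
cosh(1/25)/1171875000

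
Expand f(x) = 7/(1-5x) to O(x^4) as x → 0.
7 + 35*x + 175*x**2 + 875*x**3 + O(x**4)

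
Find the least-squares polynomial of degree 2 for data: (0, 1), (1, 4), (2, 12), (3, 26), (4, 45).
36/35 + (1/7)x + (19/7)x²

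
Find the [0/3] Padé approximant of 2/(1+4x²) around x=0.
2/(4*x**2 + 1)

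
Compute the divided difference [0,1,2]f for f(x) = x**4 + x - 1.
7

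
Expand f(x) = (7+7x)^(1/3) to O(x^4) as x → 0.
7**(1/3) + 7**(1/3)*x/3 - 7**(1/3)*x**2/9 + 5*7**(1/3)*x**3/81 + O(x**4)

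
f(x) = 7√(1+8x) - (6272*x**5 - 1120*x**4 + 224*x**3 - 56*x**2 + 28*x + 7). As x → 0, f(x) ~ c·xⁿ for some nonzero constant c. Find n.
6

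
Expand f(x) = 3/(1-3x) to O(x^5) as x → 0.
3 + 9*x + 27*x**2 + 81*x**3 + 243*x**4 + O(x**5)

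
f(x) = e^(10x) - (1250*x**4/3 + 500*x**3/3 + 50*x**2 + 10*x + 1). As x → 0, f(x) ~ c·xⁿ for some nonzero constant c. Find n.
5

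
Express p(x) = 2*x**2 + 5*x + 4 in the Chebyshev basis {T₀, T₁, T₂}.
(5)T₀ + (5)T₁ + T₂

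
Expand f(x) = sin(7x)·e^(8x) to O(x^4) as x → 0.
7*x + 56*x**2 + 1001*x**3/6 + O(x**4)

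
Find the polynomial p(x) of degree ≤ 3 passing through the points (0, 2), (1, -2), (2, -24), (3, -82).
-3*x**3 - x + 2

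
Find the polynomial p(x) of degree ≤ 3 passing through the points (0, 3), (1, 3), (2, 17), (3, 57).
2*x**3 + x**2 - 3*x + 3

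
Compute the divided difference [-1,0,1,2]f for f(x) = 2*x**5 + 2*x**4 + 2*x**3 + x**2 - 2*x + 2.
16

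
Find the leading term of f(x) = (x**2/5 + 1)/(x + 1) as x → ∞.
x/5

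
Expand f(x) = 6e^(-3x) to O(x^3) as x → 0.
6 - 18*x + 27*x**2 + O(x**3)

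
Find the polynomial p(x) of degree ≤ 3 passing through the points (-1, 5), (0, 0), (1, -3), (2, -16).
-2*x**3 + x**2 - 2*x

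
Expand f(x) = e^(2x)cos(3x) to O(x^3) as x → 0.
1 + 2*x - 5*x**2/2 + O(x**3)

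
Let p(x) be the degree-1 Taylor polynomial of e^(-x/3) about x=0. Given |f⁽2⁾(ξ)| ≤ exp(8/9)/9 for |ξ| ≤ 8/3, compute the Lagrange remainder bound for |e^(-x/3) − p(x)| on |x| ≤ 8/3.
32*exp(8/9)/81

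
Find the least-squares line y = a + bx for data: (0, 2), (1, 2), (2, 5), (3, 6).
a = 3/2, b = 3/2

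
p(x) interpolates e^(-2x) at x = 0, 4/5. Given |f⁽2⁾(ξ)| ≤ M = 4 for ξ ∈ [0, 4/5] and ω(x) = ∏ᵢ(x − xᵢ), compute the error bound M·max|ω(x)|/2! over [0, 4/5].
8/25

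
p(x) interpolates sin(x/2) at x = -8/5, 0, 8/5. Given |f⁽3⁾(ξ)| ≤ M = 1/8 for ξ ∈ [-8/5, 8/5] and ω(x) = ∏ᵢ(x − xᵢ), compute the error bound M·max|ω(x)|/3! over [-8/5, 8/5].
64*sqrt(3)/3375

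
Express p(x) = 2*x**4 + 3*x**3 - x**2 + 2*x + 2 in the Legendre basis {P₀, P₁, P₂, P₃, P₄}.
(31/15)P₀ + (19/5)P₁ + (10/21)P₂ + (6/5)P₃ + (16/35)P₄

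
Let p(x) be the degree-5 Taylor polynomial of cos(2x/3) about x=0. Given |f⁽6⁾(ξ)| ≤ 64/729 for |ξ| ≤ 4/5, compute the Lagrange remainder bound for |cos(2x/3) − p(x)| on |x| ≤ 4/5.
16384/512578125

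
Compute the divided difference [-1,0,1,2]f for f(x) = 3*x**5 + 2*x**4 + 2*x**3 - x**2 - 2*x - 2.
21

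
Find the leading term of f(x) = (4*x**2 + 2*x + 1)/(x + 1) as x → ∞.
4*x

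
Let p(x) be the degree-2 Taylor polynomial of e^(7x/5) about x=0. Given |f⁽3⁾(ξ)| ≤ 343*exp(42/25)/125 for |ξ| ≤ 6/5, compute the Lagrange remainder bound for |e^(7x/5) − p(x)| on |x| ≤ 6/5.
12348*exp(42/25)/15625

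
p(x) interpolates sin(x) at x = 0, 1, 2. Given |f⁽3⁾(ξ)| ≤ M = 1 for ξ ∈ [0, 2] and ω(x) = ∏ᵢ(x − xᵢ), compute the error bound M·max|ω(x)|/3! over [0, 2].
sqrt(3)/27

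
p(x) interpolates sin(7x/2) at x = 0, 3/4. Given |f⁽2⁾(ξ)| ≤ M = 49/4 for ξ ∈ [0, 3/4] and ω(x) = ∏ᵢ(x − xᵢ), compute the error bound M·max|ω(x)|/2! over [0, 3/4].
441/512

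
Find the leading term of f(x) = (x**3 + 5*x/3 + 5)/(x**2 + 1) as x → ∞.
x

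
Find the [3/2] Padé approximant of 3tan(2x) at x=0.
(-8*x**3/5 + 6*x)/(1 - 8*x**2/5)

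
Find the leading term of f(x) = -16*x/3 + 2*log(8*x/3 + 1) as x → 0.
-64*x**2/9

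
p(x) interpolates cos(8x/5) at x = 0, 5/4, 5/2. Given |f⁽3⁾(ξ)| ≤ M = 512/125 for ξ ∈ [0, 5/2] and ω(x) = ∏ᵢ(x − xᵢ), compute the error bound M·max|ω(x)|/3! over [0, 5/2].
8*sqrt(3)/27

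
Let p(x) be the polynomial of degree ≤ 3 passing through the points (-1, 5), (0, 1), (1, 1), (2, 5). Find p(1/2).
1/2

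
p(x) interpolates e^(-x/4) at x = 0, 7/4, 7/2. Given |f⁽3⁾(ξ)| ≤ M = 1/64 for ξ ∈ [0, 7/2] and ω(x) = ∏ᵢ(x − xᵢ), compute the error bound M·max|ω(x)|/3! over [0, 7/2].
343*sqrt(3)/110592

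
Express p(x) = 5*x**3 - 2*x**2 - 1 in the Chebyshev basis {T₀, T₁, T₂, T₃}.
(-2)T₀ + (15/4)T₁ - T₂ + (5/4)T₃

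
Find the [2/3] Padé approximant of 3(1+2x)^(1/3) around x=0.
(14*x**2/3 + 8*x + 3)/(-4*x**3/81 + 2*x**2/3 + 2*x + 1)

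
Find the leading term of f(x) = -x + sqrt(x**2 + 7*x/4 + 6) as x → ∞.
7/8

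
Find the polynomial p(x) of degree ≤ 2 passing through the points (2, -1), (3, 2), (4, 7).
x**2 - 2*x - 1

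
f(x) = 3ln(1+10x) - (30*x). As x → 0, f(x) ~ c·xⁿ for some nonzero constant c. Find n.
2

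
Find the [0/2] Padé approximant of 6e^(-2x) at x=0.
6/(2*x**2 + 2*x + 1)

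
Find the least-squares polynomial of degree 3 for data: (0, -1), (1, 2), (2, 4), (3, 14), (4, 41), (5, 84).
-43/63 + (1207/378)x + (-305/126)x² + (28/27)x³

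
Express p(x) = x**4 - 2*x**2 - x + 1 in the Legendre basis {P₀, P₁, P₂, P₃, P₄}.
(8/15)P₀ - P₁ + (-16/21)P₂ + (8/35)P₄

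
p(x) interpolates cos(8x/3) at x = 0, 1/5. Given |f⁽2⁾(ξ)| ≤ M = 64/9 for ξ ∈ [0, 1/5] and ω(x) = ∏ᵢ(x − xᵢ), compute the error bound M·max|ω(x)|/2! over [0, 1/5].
8/225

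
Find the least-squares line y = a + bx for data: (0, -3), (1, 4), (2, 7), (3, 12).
a = -11/5, b = 24/5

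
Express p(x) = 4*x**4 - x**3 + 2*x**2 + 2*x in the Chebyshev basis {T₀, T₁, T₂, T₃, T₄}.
(5/2)T₀ + (5/4)T₁ + (3)T₂ + (-1/4)T₃ + (1/2)T₄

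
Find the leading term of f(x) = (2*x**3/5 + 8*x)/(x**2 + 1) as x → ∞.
2*x/5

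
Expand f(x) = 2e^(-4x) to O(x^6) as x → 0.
2 - 8*x + 16*x**2 - 64*x**3/3 + 64*x**4/3 - 256*x**5/15 + O(x**6)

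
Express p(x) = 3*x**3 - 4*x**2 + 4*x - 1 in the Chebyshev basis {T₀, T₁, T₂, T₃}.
(-3)T₀ + (25/4)T₁ + (-2)T₂ + (3/4)T₃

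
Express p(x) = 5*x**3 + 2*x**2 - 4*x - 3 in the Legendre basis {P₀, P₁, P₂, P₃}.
(-7/3)P₀ - P₁ + (4/3)P₂ + (2)P₃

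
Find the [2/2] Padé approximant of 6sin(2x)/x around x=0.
(12 - 28*x**2/5)/(x**2/5 + 1)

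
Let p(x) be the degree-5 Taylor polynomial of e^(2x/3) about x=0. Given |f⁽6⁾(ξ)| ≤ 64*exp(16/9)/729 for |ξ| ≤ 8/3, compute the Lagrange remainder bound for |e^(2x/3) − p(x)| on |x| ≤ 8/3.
1048576*exp(16/9)/23914845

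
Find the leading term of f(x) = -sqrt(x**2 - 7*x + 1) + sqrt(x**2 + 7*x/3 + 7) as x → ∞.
14/3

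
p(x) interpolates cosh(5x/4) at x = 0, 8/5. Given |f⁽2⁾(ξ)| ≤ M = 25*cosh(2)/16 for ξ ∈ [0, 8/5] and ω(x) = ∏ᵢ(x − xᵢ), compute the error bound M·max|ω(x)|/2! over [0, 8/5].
cosh(2)/2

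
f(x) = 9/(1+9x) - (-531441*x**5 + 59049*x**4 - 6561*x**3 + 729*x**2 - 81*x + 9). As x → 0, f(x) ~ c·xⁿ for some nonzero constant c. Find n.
6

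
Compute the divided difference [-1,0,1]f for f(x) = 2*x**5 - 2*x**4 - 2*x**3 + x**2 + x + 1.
-1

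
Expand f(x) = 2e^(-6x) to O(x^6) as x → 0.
2 - 12*x + 36*x**2 - 72*x**3 + 108*x**4 - 648*x**5/5 + O(x**6)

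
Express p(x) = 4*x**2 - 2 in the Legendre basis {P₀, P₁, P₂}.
(-2/3)P₀ + (8/3)P₂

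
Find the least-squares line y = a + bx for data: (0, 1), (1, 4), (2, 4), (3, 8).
a = 11/10, b = 21/10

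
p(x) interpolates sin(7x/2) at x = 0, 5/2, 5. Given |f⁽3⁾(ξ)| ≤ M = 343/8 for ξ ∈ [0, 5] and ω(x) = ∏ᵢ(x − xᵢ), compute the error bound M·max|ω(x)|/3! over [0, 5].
42875*sqrt(3)/1728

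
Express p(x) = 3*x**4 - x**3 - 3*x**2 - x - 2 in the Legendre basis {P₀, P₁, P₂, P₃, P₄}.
(-12/5)P₀ + (-8/5)P₁ + (-2/7)P₂ + (-2/5)P₃ + (24/35)P₄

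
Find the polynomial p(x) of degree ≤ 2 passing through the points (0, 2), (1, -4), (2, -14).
-2*x**2 - 4*x + 2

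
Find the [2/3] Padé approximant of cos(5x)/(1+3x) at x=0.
(1 - 125*x**2/12)/(25*x**3/4 + 25*x**2/12 + 3*x + 1)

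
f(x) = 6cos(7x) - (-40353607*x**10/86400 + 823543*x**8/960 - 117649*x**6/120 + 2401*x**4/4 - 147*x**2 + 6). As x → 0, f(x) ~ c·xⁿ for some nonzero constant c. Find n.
12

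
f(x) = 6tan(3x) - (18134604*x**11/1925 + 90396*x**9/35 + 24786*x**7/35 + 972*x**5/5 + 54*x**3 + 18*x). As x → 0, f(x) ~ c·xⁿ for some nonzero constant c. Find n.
13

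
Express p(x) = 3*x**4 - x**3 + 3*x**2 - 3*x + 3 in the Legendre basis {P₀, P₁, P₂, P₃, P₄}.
(23/5)P₀ + (-18/5)P₁ + (26/7)P₂ + (-2/5)P₃ + (24/35)P₄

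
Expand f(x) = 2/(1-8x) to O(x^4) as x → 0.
2 + 16*x + 128*x**2 + 1024*x**3 + O(x**4)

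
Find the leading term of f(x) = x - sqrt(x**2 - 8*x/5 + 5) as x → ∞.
4/5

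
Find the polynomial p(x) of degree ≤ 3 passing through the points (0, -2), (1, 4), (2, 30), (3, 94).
3*x**3 + x**2 + 2*x - 2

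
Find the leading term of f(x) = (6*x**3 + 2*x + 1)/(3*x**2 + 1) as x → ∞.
2*x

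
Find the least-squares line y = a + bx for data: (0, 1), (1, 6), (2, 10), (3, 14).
a = 13/10, b = 43/10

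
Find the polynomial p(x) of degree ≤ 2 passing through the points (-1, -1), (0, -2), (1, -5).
-x**2 - 2*x - 2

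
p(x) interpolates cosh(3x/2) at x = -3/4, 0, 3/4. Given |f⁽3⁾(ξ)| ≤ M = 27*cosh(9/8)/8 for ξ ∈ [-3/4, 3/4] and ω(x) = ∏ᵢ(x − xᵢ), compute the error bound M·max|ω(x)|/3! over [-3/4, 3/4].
27*sqrt(3)*cosh(9/8)/512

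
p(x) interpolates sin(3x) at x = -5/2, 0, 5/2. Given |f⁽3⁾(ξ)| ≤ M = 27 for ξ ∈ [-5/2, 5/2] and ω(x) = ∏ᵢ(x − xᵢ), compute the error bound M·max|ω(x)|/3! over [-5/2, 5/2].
125*sqrt(3)/8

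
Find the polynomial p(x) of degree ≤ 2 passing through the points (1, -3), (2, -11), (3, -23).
-2*x**2 - 2*x + 1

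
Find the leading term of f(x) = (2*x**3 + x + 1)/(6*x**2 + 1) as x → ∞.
x/3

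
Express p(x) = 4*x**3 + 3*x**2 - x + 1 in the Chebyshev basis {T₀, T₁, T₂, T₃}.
(5/2)T₀ + (2)T₁ + (3/2)T₂ + T₃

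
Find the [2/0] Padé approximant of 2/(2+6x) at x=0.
9*x**2 - 3*x + 1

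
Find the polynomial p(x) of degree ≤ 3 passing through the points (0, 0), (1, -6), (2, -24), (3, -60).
-x**3 - 3*x**2 - 2*x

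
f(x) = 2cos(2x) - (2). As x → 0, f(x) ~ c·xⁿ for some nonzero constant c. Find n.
2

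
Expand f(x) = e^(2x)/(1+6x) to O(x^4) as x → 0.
1 - 4*x + 26*x**2 - 464*x**3/3 + O(x**4)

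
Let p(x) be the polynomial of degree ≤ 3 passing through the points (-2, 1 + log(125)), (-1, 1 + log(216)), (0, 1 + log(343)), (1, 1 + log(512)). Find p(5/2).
1 + log(16388945225936291321230313138304319488*2**(3/8)*3**(5/16)*5**(7/16)*7**(9/16)/207166472332785427482736201687578125)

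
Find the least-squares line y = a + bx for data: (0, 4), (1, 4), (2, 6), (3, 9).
a = 16/5, b = 17/10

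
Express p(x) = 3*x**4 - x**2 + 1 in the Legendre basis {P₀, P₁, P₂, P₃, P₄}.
(19/15)P₀ + (22/21)P₂ + (24/35)P₄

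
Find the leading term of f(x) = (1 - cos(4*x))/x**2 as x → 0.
8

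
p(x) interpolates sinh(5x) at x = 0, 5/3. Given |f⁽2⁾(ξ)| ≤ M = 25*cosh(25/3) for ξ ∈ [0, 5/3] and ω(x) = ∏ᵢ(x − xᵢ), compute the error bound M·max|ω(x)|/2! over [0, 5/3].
625*cosh(25/3)/72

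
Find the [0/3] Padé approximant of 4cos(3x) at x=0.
4/(9*x**2/2 + 1)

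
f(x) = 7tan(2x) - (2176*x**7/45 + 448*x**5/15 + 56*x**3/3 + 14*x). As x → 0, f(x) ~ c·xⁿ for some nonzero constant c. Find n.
9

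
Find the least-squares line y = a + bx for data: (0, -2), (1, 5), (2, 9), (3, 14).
a = -13/10, b = 26/5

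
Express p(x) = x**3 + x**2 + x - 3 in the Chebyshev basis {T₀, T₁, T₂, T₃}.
(-5/2)T₀ + (7/4)T₁ + (1/2)T₂ + (1/4)T₃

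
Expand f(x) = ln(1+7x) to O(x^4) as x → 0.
7*x - 49*x**2/2 + 343*x**3/3 + O(x**4)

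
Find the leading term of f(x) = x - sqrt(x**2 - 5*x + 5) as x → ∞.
5/2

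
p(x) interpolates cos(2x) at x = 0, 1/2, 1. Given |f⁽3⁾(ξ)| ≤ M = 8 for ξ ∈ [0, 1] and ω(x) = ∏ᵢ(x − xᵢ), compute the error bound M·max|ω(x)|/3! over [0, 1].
sqrt(3)/27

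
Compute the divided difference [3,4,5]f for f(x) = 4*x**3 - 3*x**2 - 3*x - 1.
45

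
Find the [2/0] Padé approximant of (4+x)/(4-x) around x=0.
x**2/8 + x/2 + 1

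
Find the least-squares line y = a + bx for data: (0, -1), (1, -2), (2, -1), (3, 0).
a = -8/5, b = 2/5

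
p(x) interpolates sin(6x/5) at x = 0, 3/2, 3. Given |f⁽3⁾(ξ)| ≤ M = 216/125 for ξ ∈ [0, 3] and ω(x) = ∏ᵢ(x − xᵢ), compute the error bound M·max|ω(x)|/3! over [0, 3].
27*sqrt(3)/125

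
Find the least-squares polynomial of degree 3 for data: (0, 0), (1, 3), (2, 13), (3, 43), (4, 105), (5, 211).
5/126 + (2437/756)x + (-307/126)x² + (221/108)x³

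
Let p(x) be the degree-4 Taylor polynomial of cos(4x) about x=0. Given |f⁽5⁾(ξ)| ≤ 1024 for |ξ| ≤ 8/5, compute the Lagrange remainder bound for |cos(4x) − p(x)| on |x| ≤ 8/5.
4194304/46875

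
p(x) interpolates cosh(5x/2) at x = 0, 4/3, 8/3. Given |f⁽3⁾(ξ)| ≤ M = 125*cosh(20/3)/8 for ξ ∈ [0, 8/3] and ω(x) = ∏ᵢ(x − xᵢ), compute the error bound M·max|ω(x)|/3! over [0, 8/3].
1000*sqrt(3)*cosh(20/3)/729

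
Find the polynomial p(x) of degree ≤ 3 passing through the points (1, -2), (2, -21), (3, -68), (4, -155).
-2*x**3 - 2*x**2 + x + 1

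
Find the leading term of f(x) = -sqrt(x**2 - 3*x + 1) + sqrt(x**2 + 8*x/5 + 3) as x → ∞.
23/10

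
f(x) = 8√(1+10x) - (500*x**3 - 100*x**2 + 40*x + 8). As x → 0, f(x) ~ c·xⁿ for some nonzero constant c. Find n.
4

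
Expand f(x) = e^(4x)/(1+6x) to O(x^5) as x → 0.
1 - 2*x + 20*x**2 - 328*x**3/3 + 2000*x**4/3 + O(x**5)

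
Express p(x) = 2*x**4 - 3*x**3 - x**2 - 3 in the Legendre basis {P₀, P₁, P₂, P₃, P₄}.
(-44/15)P₀ + (-9/5)P₁ + (10/21)P₂ + (-6/5)P₃ + (16/35)P₄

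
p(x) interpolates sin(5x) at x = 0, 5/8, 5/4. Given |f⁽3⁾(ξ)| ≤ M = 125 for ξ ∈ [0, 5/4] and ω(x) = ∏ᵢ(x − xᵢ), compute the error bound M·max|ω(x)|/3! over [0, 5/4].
15625*sqrt(3)/13824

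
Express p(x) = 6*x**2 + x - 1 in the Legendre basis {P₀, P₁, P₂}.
P₀ + P₁ + (4)P₂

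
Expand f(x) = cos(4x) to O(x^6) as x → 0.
1 - 8*x**2 + 32*x**4/3 + O(x**6)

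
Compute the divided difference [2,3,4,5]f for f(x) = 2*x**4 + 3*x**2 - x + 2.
28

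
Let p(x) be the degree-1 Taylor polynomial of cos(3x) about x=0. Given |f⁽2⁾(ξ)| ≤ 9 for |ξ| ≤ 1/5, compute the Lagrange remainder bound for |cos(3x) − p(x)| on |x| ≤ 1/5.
9/50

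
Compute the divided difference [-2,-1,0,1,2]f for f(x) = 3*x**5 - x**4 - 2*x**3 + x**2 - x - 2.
-1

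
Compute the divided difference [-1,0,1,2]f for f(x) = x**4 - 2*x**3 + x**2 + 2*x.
0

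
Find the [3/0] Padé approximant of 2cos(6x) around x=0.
2 - 36*x**2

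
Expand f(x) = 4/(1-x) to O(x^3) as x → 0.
4 + 4*x + 4*x**2 + O(x**3)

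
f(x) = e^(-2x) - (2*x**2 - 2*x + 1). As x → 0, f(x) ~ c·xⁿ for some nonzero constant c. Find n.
3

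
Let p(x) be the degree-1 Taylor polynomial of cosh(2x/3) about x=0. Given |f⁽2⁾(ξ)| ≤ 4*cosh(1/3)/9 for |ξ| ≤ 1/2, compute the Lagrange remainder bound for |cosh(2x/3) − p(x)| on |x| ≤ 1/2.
cosh(1/3)/18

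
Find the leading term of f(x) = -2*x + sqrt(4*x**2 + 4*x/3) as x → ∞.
1/3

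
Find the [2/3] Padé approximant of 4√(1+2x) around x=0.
(7*x**2 + 56*x/5 + 4)/(-x**3/20 + 9*x**2/20 + 9*x/5 + 1)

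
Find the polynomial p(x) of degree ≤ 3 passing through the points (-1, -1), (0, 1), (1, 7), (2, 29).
2*x**3 + 2*x**2 + 2*x + 1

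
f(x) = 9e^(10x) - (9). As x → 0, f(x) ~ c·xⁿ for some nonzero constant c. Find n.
1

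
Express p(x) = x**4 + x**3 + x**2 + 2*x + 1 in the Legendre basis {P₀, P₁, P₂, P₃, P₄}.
(23/15)P₀ + (13/5)P₁ + (26/21)P₂ + (2/5)P₃ + (8/35)P₄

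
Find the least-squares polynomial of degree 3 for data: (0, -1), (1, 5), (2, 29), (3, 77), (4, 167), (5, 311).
-9/7 + (13/3)x + (11/14)x² + (13/6)x³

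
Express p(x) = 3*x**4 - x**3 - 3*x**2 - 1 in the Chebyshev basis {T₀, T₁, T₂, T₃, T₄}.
(-11/8)T₀ + (-3/4)T₁ + (-1/4)T₃ + (3/8)T₄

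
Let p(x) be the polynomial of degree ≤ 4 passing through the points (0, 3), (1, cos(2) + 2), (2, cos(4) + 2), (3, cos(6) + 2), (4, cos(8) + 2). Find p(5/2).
45*cos(4)/64 - 5*cos(8)/128 - 5*cos(2)/32 + 15*cos(6)/32 + 259/128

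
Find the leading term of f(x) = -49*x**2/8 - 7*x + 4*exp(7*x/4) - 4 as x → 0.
343*x**3/96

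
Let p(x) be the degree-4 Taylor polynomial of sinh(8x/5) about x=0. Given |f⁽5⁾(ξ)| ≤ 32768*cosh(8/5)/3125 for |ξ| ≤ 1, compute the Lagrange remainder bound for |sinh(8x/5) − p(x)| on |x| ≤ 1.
4096*cosh(8/5)/46875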